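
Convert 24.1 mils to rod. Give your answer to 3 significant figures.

1 mil = 5.05051e-6 rod.
Thus 24.1 × 5.05051e-6 ≈ 0.000122 rod.

0.000122 rods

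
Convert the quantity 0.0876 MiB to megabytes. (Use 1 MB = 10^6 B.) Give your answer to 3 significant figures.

0.0919 MB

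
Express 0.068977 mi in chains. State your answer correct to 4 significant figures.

1 mi = 80.0000 chain.
Thus 0.068977 × 80.0000 ≈ 5.518 chain.

5.518 chains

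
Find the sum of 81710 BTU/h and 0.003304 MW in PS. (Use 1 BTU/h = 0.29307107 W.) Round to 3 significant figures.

81710 BTU/h = 32.5586 PS and 0.003304 MW = 4.49219 PS.
32.5586 + 4.49219 ≈ 37.1 PS.

37.1 metric horsepower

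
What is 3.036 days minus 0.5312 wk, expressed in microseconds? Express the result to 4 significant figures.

3.036 d = 2.62310 × 10^11 μs and 0.5312 wk = 3.21270 × 10^11 μs.
2.62310 × 10^11 − 3.21270 × 10^11 ≈ -5.896 × 10^10 μs.

-5.896 × 10^10 μs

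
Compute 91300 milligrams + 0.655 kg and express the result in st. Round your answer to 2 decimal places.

91300 mg = 0.0143773 st and 0.655 kg = 0.103145 st.
0.0143773 + 0.103145 ≈ 0.12 st.

0.12 stone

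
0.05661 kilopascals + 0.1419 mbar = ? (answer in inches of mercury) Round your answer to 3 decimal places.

0.021 inHg

0.05661 kPa = 0.0167169 inHg and 0.1419 mbar = 0.00419030 inHg.
0.0167169 + 0.00419030 ≈ 0.021 inHg.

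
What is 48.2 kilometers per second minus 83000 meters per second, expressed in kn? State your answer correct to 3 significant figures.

48.2 km/s = 93693.3 kn and 83000 m/s = 161339 kn.
93693.3 − 161339 ≈ -67600 kn.

-67600 kn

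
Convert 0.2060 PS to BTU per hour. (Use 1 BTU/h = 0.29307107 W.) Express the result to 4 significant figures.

517.0 BTU per hour

1 metric horsepower = 2509.63 BTU/h.
0.2060 × 2509.63 ≈ 517.0 BTU/h.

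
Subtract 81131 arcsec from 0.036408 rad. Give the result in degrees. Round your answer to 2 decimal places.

-20.45 °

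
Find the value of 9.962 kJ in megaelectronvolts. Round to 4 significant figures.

1 kilojoule = 6.24151e+15 megaelectronvolts.
Thus 9.962 × 6.24151e+15 ≈ 6.218e+16 MeV.

6.218e+16 megaelectronvolts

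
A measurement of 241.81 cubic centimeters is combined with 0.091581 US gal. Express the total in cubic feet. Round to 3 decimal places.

241.81 cm³ = 0.00853944 ft³ and 0.091581 US gal = 0.0122426 ft³.
0.00853944 + 0.0122426 ≈ 0.021 ft³.

0.021 ft³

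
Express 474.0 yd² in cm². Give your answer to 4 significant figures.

3.963 × 10^6 cm²

1 square yard = 8361.27 cm².
474.0 × 8361.27 ≈ 3.963 × 10^6 cm².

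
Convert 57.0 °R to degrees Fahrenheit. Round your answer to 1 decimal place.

-402.7 °F

°R = °F + 459.67.
Applying the formula gives -402.7 °F.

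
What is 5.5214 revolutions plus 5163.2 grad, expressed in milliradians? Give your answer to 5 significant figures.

5.5214 rev = 34692.0 mrad and 5163.2 grad = 81103.4 mrad.
34692.0 + 81103.4 ≈ 115800 mrad.

115800 milliradians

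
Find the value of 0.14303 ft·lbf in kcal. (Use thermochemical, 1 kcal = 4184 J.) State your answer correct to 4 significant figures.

1 ft·lbf = 0.000324048 kilocalories.
So 0.14303 × 0.000324048 ≈ 4.635 × 10^-5 kcal.

4.635 × 10^-5 kcal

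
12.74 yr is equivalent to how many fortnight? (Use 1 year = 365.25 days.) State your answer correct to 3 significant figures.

1 year = 26.0893 fortnight.
So 12.74 × 26.0893 ≈ 332 fortnight.

332 fortnights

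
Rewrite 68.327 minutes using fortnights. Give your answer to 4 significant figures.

0.003389 fortnight

1 min = 4.96032e-5 fortnights.
So 68.327 × 4.96032e-5 ≈ 0.003389 fortnight.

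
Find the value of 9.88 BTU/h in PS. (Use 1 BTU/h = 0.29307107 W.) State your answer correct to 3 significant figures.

0.00394 metric horsepower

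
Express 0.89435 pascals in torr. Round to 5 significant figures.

0.0067082 torr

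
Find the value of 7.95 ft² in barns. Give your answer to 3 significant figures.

7.39 × 10^27 barn

1 square foot = 9.29030 × 10^26 barns.
Then 7.95 × 9.29030 × 10^26 ≈ 7.39 × 10^27 barn.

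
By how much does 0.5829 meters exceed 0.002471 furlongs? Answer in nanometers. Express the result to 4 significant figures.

8.581 × 10^7 nanometers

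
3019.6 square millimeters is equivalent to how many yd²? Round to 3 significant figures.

1 square millimeter = 1.19599 × 10^-6 yd².
So 3019.6 × 1.19599 × 10^-6 ≈ 0.00361 yd².

0.00361 square yards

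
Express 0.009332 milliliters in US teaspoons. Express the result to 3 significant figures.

0.00189 US tsp

1 mL = 0.202884 US tsp.
So 0.009332 × 0.202884 ≈ 0.00189 US tsp.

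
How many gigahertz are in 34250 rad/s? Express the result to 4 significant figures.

5.451 × 10^-6 GHz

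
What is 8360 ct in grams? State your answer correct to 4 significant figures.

1672 g

1 carat = 0.200000 g.
8360 × 0.200000 ≈ 1672 g.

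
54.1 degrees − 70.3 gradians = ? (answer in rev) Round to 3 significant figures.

-0.0255 rev

54.1 ° = 0.150278 rev and 70.3 grad = 0.175750 rev.
0.150278 − 0.175750 ≈ -0.0255 rev.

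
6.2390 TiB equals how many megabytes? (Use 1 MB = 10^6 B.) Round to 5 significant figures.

1 TiB = 1099512 megabytes.
Then 6.2390 × 1099512 ≈ 6.8599e+6 MB.

6.8599e+6 MB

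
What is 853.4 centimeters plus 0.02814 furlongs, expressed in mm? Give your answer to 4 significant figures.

14190 millimeters

853.4 cm = 8534.00 mm and 0.02814 furlong = 5660.87 mm.
8534.00 + 5660.87 ≈ 14190 mm.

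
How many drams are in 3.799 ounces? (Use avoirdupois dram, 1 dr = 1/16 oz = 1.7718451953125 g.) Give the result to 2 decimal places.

1 oz = 16.0000 drams.
Then 3.799 × 16.0000 ≈ 60.78 dr.

60.78 drams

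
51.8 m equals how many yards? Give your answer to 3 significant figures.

56.6 yards

1 m = 1.09361 yards.
51.8 × 1.09361 ≈ 56.6 yd.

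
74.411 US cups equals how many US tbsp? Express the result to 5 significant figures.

1 US cup = 16.0000 US tbsp.
Thus 74.411 × 16.0000 ≈ 1190.6 US tbsp.

1190.6 US tbsp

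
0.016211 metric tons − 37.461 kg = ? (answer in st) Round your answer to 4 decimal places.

-3.3463 st

0.016211 t = 2.55280 st and 37.461 kg = 5.89910 st.
2.55280 − 5.89910 ≈ -3.3463 st.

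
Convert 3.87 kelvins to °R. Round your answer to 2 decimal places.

°R = K × 9/5.
Applying the formula gives 6.97 °R.

6.97 degrees Rankine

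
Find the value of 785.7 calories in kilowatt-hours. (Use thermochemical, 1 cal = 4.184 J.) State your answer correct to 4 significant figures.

0.0009132 kilowatt-hours

1 calorie = 1.16222 × 10^-6 kWh.
785.7 × 1.16222 × 10^-6 ≈ 0.0009132 kWh.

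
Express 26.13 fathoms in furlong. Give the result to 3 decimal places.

1 fathom = 0.00909091 furlongs.
26.13 × 0.00909091 ≈ 0.238 furlong.

0.238 furlongs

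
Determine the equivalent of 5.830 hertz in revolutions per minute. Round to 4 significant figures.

349.8 rpm

1 hertz = 60.0000 rpm.
Then 5.830 × 60.0000 ≈ 349.8 rpm.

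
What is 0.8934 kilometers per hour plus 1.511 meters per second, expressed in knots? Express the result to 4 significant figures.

0.8934 km/h = 0.482397 kn and 1.511 m/s = 2.93715 kn.
0.482397 + 2.93715 ≈ 3.420 kn.

3.420 kn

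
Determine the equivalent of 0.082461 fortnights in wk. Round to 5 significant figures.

0.16492 wk

1 fortnight = 2.00000 weeks.
Thus 0.082461 × 2.00000 ≈ 0.16492 wk.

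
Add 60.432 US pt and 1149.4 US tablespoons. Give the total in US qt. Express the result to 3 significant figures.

60.432 US pt = 30.2160 US qt and 1149.4 US tbsp = 17.9594 US qt.
30.2160 + 17.9594 ≈ 48.2 US qt.

48.2 US quarts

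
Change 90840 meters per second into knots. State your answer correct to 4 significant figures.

176600 kn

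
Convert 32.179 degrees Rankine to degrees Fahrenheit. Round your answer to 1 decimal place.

°R = °F + 459.67.
Applying the formula gives -427.5 °F.

-427.5 °F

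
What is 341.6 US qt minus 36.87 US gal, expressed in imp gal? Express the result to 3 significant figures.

40.4 imp gal

341.6 US qt = 71.1104 imp gal and 36.87 US gal = 30.7007 imp gal.
71.1104 − 30.7007 ≈ 40.4 imp gal.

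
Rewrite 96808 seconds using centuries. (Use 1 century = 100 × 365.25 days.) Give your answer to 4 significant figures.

3.068 × 10^-5 centuries

1 second = 3.16881 × 10^-10 century.
So 96808 × 3.16881 × 10^-10 ≈ 3.068 × 10^-5 century.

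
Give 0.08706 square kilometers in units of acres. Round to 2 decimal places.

1 square kilometer = 247.105 acre.
Thus 0.08706 × 247.105 ≈ 21.51 acre.

21.51 acre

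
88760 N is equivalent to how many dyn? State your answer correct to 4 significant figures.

8.876e+9 dyn

1 newton = 100000 dyn.
88760 × 100000 ≈ 8.876e+9 dyn.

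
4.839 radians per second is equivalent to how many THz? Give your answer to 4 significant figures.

1 rad/s = 1.59155 × 10^-13 THz.
4.839 × 1.59155 × 10^-13 ≈ 7.702 × 10^-13 THz.

7.702 × 10^-13 THz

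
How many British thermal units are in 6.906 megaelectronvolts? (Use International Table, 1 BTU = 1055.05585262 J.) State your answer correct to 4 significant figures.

1.049 × 10^-15 BTU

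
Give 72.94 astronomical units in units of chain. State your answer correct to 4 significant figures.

5.424e+11 chains

1 astronomical unit = 7.43646e+9 chain.
So 72.94 × 7.43646e+9 ≈ 5.424e+11 chain.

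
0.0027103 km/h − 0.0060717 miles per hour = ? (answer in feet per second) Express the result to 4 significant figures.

0.0027103 km/h = 0.00247002 ft/s and 0.0060717 mph = 0.00890516 ft/s.
0.00247002 − 0.00890516 ≈ -0.006435 ft/s.

-0.006435 ft/s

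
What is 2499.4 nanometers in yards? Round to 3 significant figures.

1 nanometer = 1.09361 × 10^-9 yd.
Then 2499.4 × 1.09361 × 10^-9 ≈ 2.73 × 10^-6 yd.

2.73 × 10^-6 yd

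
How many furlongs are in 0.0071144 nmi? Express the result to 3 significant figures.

1 nmi = 9.20624 furlong.
0.0071144 × 9.20624 ≈ 0.0655 furlong.

0.0655 furlong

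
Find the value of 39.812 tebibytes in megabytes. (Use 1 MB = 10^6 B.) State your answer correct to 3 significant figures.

4.38e+7 MB

1 TiB = 1.09951e+6 MB.
Thus 39.812 × 1.09951e+6 ≈ 4.38e+7 MB.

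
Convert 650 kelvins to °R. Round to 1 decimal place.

1170.0 degrees Rankine

°R = K × 9/5.
Applying the formula gives 1170.0 °R.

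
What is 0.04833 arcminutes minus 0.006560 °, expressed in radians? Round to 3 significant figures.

0.04833 arcmin = 1.40586 × 10^-5 rad and 0.006560 ° = 0.000114494 rad.
1.40586 × 10^-5 − 0.000114494 ≈ -0.000100 rad.

-0.000100 radians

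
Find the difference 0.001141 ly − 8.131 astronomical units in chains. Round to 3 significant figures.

4.76e+11 chain

0.001141 ly = 5.36601e+11 chain and 8.131 au = 6.04659e+10 chain.
5.36601e+11 − 6.04659e+10 ≈ 4.76e+11 chain.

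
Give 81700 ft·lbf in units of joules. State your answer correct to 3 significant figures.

111000 J

1 foot-pound = 1.35582 J.
81700 × 1.35582 ≈ 111000 J.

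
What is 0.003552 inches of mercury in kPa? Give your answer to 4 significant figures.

0.01203 kPa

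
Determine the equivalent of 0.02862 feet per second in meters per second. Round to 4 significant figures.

1 ft/s = 0.304800 m/s.
Thus 0.02862 × 0.304800 ≈ 0.008723 m/s.

0.008723 m/s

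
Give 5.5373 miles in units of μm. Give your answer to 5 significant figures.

8.9114 × 10^9 micrometers

1 mi = 1.60934 × 10^9 μm.
Then 5.5373 × 1.60934 × 10^9 ≈ 8.9114 × 10^9 μm.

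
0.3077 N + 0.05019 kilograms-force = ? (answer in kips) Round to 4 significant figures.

0.0001798 kips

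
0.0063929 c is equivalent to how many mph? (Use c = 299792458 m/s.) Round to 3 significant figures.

1 c = 6.70617 × 10^8 mph.
Thus 0.0063929 × 6.70617 × 10^8 ≈ 4.29 × 10^6 mph.

4.29 × 10^6 mph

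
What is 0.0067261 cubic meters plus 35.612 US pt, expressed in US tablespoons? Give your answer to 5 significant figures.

0.0067261 m³ = 454.873 US tbsp and 35.612 US pt = 1139.58 US tbsp.
454.873 + 1139.58 ≈ 1594.5 US tbsp.

1594.5 US tbsp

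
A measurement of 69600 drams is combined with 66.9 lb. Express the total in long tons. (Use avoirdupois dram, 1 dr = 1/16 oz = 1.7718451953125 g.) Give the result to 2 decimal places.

69600 dr = 0.121373 long ton and 66.9 lb = 0.0298661 long ton.
0.121373 + 0.0298661 ≈ 0.15 long ton.

0.15 long tons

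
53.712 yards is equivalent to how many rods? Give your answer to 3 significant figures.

9.77 rods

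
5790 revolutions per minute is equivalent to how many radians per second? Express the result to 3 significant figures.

606 radians per second

1 rpm = 0.104720 radians per second.
Then 5790 × 0.104720 ≈ 606 rad/s.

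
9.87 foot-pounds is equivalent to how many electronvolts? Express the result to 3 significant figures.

8.35e+19 eV

1 ft·lbf = 8.46235e+18 eV.
Then 9.87 × 8.46235e+18 ≈ 8.35e+19 eV.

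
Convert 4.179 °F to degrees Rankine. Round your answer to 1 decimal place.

463.8 °R

°R = °F + 459.67.
Applying the formula gives 463.8 °R.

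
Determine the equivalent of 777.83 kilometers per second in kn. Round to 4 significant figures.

1.512e+6 kn

1 km/s = 1943.84 knots.
So 777.83 × 1943.84 ≈ 1.512e+6 kn.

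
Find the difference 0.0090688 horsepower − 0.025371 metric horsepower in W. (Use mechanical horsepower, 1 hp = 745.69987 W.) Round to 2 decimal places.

0.0090688 hp = 6.76260 W and 0.025371 PS = 18.6603 W.
6.76260 − 18.6603 ≈ -11.90 W.

-11.90 watts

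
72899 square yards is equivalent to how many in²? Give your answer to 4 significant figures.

1 square yard = 1296.00 in².
So 72899 × 1296.00 ≈ 9.448 × 10^7 in².

9.448 × 10^7 square inches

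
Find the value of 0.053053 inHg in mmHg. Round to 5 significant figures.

1 inch of mercury = 25.4000 mmHg.
Then 0.053053 × 25.4000 ≈ 1.3475 mmHg.

1.3475 millimeters of mercury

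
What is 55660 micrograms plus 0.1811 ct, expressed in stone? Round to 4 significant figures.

1.447 × 10^-5 st

55660 μg = 8.76495 × 10^-6 st and 0.1811 ct = 5.70367 × 10^-6 st.
8.76495 × 10^-6 + 5.70367 × 10^-6 ≈ 1.447 × 10^-5 st.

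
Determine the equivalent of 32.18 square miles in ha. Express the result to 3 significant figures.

1 square mile = 258.999 ha.
32.18 × 258.999 ≈ 8330 ha.

8330 hectares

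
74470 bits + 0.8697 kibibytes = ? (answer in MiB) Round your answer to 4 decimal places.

74470 bit = 0.00887752 MiB and 0.8697 KiB = 0.000849316 MiB.
0.00887752 + 0.000849316 ≈ 0.0097 MiB.

0.0097 mebibytes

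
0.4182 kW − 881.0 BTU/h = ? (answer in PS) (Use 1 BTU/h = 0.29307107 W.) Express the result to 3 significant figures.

0.218 PS

0.4182 kW = 0.568594 PS and 881.0 BTU/h = 0.351048 PS.
0.568594 − 0.351048 ≈ 0.218 PS.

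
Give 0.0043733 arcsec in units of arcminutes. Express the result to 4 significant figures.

7.289 × 10^-5 arcmin

1 arcsec = 0.0166667 arcmin.
Thus 0.0043733 × 0.0166667 ≈ 7.289 × 10^-5 arcmin.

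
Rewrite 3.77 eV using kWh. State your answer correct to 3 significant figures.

1.68e-25 kilowatt-hours

1 electronvolt = 4.45049e-26 kWh.
Then 3.77 × 4.45049e-26 ≈ 1.68e-25 kWh.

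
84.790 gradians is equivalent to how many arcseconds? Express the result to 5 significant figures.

1 gradian = 3240.00 arcsec.
84.790 × 3240.00 ≈ 274720 arcsec.

274720 arcseconds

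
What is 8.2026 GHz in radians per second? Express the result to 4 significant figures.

5.154 × 10^10 rad/s

1 GHz = 6.28319 × 10^9 rad/s.
Then 8.2026 × 6.28319 × 10^9 ≈ 5.154 × 10^10 rad/s.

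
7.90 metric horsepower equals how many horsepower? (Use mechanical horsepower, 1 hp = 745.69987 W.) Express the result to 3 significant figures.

1 metric horsepower = 0.986320 horsepower.
Thus 7.90 × 0.986320 ≈ 7.79 hp.

7.79 horsepower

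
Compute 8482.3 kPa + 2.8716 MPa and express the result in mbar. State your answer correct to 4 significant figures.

8482.3 kPa = 84823.0 mbar and 2.8716 MPa = 28716.0 mbar.
84823.0 + 28716.0 ≈ 113500 mbar.

113500 mbar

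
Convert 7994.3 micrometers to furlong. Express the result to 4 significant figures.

1 micrometer = 4.97097e-9 furlong.
7994.3 × 4.97097e-9 ≈ 3.974e-5 furlong.

3.974e-5 furlong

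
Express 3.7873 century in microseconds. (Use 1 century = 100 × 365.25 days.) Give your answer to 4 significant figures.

1.195 × 10^16 μs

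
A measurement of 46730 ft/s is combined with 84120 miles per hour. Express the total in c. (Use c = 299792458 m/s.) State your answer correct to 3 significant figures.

46730 ft/s = 4.75105 × 10^-5 c and 84120 mph = 0.000125437 c.
4.75105 × 10^-5 + 0.000125437 ≈ 0.000173 c.

0.000173 c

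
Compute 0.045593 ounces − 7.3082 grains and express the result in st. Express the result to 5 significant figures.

0.045593 oz = 0.000203540 st and 7.3082 gr = 7.45735e-5 st.
0.000203540 − 7.45735e-5 ≈ 0.00012897 st.

0.00012897 st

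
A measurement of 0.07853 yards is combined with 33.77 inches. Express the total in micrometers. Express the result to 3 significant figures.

0.07853 yd = 71807.8 μm and 33.77 in = 857758 μm.
71807.8 + 857758 ≈ 930000 μm.

930000 μm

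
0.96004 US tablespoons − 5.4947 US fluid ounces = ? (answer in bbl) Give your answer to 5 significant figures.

0.96004 US tbsp = 8.92894e-5 bbl and 5.4947 US fl oz = 0.00102208 bbl.
8.92894e-5 − 0.00102208 ≈ -0.00093279 bbl.

-0.00093279 bbl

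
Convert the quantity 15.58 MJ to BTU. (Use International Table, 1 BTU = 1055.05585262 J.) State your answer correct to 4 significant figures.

14770 British thermal units

1 MJ = 947.817 BTU.
15.58 × 947.817 ≈ 14770 BTU.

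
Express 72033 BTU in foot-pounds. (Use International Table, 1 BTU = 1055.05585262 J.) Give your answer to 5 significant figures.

5.6054 × 10^7 ft·lbf

1 British thermal unit = 778.169 ft·lbf.
72033 × 778.169 ≈ 5.6054 × 10^7 ft·lbf.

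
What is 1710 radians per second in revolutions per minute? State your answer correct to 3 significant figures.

16300 rpm

1 rad/s = 9.54930 rpm.
1710 × 9.54930 ≈ 16300 rpm.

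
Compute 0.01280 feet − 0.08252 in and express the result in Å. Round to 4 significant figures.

1.805 × 10^7 Å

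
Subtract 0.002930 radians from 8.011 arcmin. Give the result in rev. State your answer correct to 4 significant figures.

8.011 arcmin = 0.000370880 rev and 0.002930 rad = 0.000466324 rev.
0.000370880 − 0.000466324 ≈ -9.544 × 10^-5 rev.

-9.544 × 10^-5 rev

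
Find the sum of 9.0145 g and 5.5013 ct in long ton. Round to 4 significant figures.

9.0145 g = 8.87213 × 10^-6 long ton and 5.5013 ct = 1.08288 × 10^-6 long ton.
8.87213 × 10^-6 + 1.08288 × 10^-6 ≈ 9.955 × 10^-6 long ton.

9.955 × 10^-6 long ton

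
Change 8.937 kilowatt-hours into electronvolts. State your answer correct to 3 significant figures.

1 kWh = 2.24694 × 10^25 eV.
8.937 × 2.24694 × 10^25 ≈ 2.01 × 10^26 eV.

2.01 × 10^26 electronvolts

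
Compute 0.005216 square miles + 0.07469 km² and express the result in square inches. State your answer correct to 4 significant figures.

0.005216 mi² = 2.09396e+7 in² and 0.07469 km² = 1.15770e+8 in².
2.09396e+7 + 1.15770e+8 ≈ 1.367e+8 in².

1.367e+8 in²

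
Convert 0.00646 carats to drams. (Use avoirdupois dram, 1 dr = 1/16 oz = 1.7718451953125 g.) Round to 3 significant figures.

0.000729 drams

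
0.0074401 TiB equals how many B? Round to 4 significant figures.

1 TiB = 1.09951e+12 bytes.
So 0.0074401 × 1.09951e+12 ≈ 8.180e+9 B.

8.180e+9 bytes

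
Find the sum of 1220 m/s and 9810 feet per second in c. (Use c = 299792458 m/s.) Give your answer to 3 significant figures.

1220 m/s = 4.06948e-6 c and 9810 ft/s = 9.97386e-6 c.
4.06948e-6 + 9.97386e-6 ≈ 1.40e-5 c.

1.40e-5 times the speed of light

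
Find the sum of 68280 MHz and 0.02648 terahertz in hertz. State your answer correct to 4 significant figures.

68280 MHz = 6.82800e+10 Hz and 0.02648 THz = 2.64800e+10 Hz.
6.82800e+10 + 2.64800e+10 ≈ 9.476e+10 Hz.

9.476e+10 Hz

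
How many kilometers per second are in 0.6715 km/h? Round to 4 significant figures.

1 km/h = 0.000277778 km/s.
So 0.6715 × 0.000277778 ≈ 0.0001865 km/s.

0.0001865 km/s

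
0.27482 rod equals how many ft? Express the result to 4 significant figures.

1 rod = 16.5000 feet.
Then 0.27482 × 16.5000 ≈ 4.535 ft.

4.535 ft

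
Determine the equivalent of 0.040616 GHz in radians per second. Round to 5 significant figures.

1 GHz = 6.28319e+9 rad/s.
So 0.040616 × 6.28319e+9 ≈ 2.5520e+8 rad/s.

2.5520e+8 rad/s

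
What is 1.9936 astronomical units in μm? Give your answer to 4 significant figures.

1 astronomical unit = 1.49598 × 10^17 μm.
Thus 1.9936 × 1.49598 × 10^17 ≈ 2.982 × 10^17 μm.

2.982 × 10^17 μm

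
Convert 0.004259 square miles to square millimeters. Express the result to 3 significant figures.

1.10 × 10^10 mm²

1 square mile = 2.58999 × 10^12 mm².
Thus 0.004259 × 2.58999 × 10^12 ≈ 1.10 × 10^10 mm².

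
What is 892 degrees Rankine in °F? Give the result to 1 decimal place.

°R = °F + 459.67.
Applying the formula gives 432.3 °F.

432.3 degrees Fahrenheit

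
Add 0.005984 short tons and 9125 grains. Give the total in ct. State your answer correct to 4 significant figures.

30100 ct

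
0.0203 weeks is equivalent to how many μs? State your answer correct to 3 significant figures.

1 week = 6.04800e+11 microseconds.
0.0203 × 6.04800e+11 ≈ 1.23e+10 μs.

1.23e+10 μs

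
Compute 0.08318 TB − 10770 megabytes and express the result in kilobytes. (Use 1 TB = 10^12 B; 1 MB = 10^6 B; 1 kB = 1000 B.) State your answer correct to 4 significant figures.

0.08318 TB = 8.31800 × 10^7 kB and 10770 MB = 1.07700 × 10^7 kB.
8.31800 × 10^7 − 1.07700 × 10^7 ≈ 7.241 × 10^7 kB.

7.241 × 10^7 kB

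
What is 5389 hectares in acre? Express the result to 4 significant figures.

13320 acres

1 hectare = 2.47105 acre.
Then 5389 × 2.47105 ≈ 13320 acre.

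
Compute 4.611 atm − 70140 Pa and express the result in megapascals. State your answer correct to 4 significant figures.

4.611 atm = 0.467210 MPa and 70140 Pa = 0.0701400 MPa.
0.467210 − 0.0701400 ≈ 0.3971 MPa.

0.3971 MPa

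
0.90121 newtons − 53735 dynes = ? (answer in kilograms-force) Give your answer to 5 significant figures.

0.90121 N = 0.0918978 kgf and 53735 dyn = 0.0547945 kgf.
0.0918978 − 0.0547945 ≈ 0.037103 kgf.

0.037103 kgf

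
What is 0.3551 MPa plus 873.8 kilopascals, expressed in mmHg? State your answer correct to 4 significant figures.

9218 mmHg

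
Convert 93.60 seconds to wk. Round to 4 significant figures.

1 second = 1.65344e-6 wk.
Thus 93.60 × 1.65344e-6 ≈ 0.0001548 wk.

0.0001548 weeks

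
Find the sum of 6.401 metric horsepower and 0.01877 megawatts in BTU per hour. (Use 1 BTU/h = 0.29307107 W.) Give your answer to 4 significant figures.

6.401 PS = 16064.1 BTU/h and 0.01877 MW = 64045.9 BTU/h.
16064.1 + 64045.9 ≈ 80110 BTU/h.

80110 BTU/h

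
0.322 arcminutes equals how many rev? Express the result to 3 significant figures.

1 arcmin = 4.62963 × 10^-5 rev.
So 0.322 × 4.62963 × 10^-5 ≈ 1.49 × 10^-5 rev.

1.49 × 10^-5 rev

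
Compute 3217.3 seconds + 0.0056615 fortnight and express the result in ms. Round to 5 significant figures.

1.0065 × 10^7 ms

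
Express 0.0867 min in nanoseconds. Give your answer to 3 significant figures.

5.20 × 10^9 ns

1 minute = 6.00000 × 10^10 nanoseconds.
Then 0.0867 × 6.00000 × 10^10 ≈ 5.20 × 10^9 ns.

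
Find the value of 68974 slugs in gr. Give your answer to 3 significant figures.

1 slug = 225218 gr.
Thus 68974 × 225218 ≈ 1.55e+10 gr.

1.55e+10 grains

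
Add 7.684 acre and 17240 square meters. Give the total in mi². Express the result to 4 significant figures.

0.01866 square miles

7.684 acre = 0.01200625 mi² and 17240 m² = 0.006656401 mi².
0.01200625 + 0.006656401 ≈ 0.01866 mi².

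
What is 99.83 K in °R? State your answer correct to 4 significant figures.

°R = K × 9/5.
Applying the formula gives 179.7 °R.

179.7 °R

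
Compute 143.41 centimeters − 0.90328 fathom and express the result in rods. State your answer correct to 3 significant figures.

143.41 cm = 0.285155 rod and 0.90328 fathom = 0.328465 rod.
0.285155 − 0.328465 ≈ -0.0433 rod.

-0.0433 rods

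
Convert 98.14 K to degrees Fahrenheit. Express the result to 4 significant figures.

K = (°F + 459.67) × 5/9.
Applying the formula gives -283.0 °F.

-283.0 degrees Fahrenheit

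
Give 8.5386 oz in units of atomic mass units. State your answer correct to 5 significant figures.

1 ounce = 1.70725 × 10^25 atomic mass units.
Thus 8.5386 × 1.70725 × 10^25 ≈ 1.4578 × 10^26 u.

1.4578 × 10^26 u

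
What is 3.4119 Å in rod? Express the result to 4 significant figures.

6.784e-11 rods

1 angstrom = 1.98839e-11 rods.
So 3.4119 × 1.98839e-11 ≈ 6.784e-11 rod.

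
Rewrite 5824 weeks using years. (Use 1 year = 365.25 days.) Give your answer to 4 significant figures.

1 wk = 0.0191650 yr.
So 5824 × 0.0191650 ≈ 111.6 yr.

111.6 years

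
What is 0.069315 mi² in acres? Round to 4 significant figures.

44.36 acres

1 square mile = 640.000 acre.
0.069315 × 640.000 ≈ 44.36 acre.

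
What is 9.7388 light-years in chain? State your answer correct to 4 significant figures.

1 light-year = 4.70290e+14 chains.
Thus 9.7388 × 4.70290e+14 ≈ 4.580e+15 chain.

4.580e+15 chains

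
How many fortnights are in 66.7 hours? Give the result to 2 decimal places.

1 h = 0.00297619 fortnight.
So 66.7 × 0.00297619 ≈ 0.20 fortnight.

0.20 fortnights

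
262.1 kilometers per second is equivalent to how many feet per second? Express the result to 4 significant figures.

1 kilometer per second = 3280.84 ft/s.
Then 262.1 × 3280.84 ≈ 859900 ft/s.

859900 ft/s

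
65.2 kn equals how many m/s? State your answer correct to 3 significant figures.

33.5 m/s

1 knot = 0.514444 m/s.
65.2 × 0.514444 ≈ 33.5 m/s.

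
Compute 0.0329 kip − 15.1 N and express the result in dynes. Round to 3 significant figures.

1.31e+7 dynes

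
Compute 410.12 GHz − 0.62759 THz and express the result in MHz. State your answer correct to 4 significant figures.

-217500 MHz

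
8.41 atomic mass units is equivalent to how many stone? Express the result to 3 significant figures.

2.20 × 10^-27 stone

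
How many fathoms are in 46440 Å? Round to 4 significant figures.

1 angstrom = 5.46807e-11 fathom.
Then 46440 × 5.46807e-11 ≈ 2.539e-6 fathom.

2.539e-6 fathom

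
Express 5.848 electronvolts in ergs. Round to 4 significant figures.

1 eV = 1.60218 × 10^-12 erg.
Then 5.848 × 1.60218 × 10^-12 ≈ 9.370 × 10^-12 erg.

9.370 × 10^-12 erg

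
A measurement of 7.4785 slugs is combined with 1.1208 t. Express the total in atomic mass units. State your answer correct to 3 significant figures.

7.4785 slug = 6.57259e+28 u and 1.1208 t = 6.74962e+29 u.
6.57259e+28 + 6.74962e+29 ≈ 7.41e+29 u.

7.41e+29 atomic mass units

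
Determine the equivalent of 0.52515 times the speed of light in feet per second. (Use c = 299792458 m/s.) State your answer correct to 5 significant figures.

5.1652 × 10^8 ft/s

1 c = 9.83571 × 10^8 feet per second.
Thus 0.52515 × 9.83571 × 10^8 ≈ 5.1652 × 10^8 ft/s.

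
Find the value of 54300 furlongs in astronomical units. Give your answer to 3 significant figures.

1 furlong = 1.34473e-9 au.
54300 × 1.34473e-9 ≈ 7.30e-5 au.

7.30e-5 astronomical units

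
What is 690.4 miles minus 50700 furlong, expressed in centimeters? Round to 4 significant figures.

-9.088 × 10^8 centimeters

690.4 mi = 1.11109 × 10^8 cm and 50700 furlong = 1.01992 × 10^9 cm.
1.11109 × 10^8 − 1.01992 × 10^9 ≈ -9.088 × 10^8 cm.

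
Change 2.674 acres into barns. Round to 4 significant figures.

1.082 × 10^32 barn

1 acre = 4.04686 × 10^31 barn.
So 2.674 × 4.04686 × 10^31 ≈ 1.082 × 10^32 barn.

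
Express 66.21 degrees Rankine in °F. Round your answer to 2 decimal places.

°R = °F + 459.67.
Applying the formula gives -393.46 °F.

-393.46 °F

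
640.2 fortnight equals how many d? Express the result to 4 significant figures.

1 fortnight = 14.0000 d.
640.2 × 14.0000 ≈ 8963 d.

8963 days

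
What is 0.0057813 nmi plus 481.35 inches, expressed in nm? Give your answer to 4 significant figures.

2.293 × 10^10 nm

0.0057813 nmi = 1.07070 × 10^10 nm and 481.35 in = 1.22263 × 10^10 nm.
1.07070 × 10^10 + 1.22263 × 10^10 ≈ 2.293 × 10^10 nm.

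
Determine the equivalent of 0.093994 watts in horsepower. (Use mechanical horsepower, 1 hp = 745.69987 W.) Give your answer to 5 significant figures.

0.00012605 horsepower

1 W = 0.00134102 horsepower.
Then 0.093994 × 0.00134102 ≈ 0.00012605 hp.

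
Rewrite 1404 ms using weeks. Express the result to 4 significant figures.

1 millisecond = 1.65344e-9 weeks.
So 1404 × 1.65344e-9 ≈ 2.321e-6 wk.

2.321e-6 wk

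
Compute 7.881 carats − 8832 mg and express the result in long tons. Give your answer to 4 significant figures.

-7.141e-6 long tons

7.881 ct = 1.55131e-6 long ton and 8832 mg = 8.69251e-6 long ton.
1.55131e-6 − 8.69251e-6 ≈ -7.141e-6 long ton.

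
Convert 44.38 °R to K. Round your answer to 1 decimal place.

24.7 K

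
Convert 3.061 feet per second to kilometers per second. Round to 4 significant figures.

0.0009330 km/s

1 foot per second = 0.000304800 km/s.
So 3.061 × 0.000304800 ≈ 0.0009330 km/s.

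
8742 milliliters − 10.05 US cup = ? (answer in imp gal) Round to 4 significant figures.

8742 mL = 1.92297 imp gal and 10.05 US cup = 0.523023 imp gal.
1.92297 − 0.523023 ≈ 1.400 imp gal.

1.400 imp gal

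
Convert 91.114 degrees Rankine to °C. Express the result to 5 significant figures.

-222.53 degrees Celsius

°R = (°C + 273.15) × 9/5.
Applying the formula gives -222.53 °C.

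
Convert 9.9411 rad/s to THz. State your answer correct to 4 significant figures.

1.582 × 10^-12 terahertz

1 radian per second = 1.59155 × 10^-13 THz.
Thus 9.9411 × 1.59155 × 10^-13 ≈ 1.582 × 10^-12 THz.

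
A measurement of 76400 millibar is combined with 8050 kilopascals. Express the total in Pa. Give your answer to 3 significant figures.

76400 mbar = 7.64000 × 10^6 Pa and 8050 kPa = 8.05000 × 10^6 Pa.
7.64000 × 10^6 + 8.05000 × 10^6 ≈ 1.57 × 10^7 Pa.

1.57 × 10^7 pascals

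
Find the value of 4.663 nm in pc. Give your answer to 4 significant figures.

1.511 × 10^-25 pc

1 nm = 3.24078 × 10^-26 parsecs.
4.663 × 3.24078 × 10^-26 ≈ 1.511 × 10^-25 pc.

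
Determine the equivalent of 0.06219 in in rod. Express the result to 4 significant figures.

1 in = 0.00505051 rods.
0.06219 × 0.00505051 ≈ 0.0003141 rod.

0.0003141 rod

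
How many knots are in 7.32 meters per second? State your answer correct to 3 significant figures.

14.2 knots

1 m/s = 1.94384 knots.
So 7.32 × 1.94384 ≈ 14.2 kn.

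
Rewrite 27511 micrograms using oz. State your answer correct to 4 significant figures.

1 μg = 3.52740e-8 oz.
So 27511 × 3.52740e-8 ≈ 0.0009704 oz.

0.0009704 oz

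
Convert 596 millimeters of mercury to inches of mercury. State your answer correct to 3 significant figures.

1 mmHg = 0.0393701 inches of mercury.
596 × 0.0393701 ≈ 23.5 inHg.

23.5 inches of mercury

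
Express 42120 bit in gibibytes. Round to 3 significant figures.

1 bit = 1.16415 × 10^-10 gibibytes.
Thus 42120 × 1.16415 × 10^-10 ≈ 4.90 × 10^-6 GiB.

4.90 × 10^-6 GiB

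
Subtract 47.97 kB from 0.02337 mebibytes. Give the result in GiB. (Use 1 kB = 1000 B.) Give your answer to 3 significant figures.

-2.19 × 10^-5 gibibytes

0.02337 MiB = 2.28223 × 10^-5 GiB and 47.97 kB = 4.46755 × 10^-5 GiB.
2.28223 × 10^-5 − 4.46755 × 10^-5 ≈ -2.19 × 10^-5 GiB.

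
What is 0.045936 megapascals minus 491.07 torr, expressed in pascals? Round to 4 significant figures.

0.045936 MPa = 45936.0 Pa and 491.07 torr = 65470.6 Pa.
45936.0 − 65470.6 ≈ -19530 Pa.

-19530 Pa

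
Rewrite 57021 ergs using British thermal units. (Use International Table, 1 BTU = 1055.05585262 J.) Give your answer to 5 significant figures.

1 erg = 9.47817 × 10^-11 BTU.
Thus 57021 × 9.47817 × 10^-11 ≈ 5.4045 × 10^-6 BTU.

5.4045 × 10^-6 British thermal units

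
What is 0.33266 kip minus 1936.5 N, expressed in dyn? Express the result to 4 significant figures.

-4.568 × 10^7 dynes

0.33266 kip = 1.479745 × 10^8 dyn and 1936.5 N = 1.936500 × 10^8 dyn.
1.479745 × 10^8 − 1.936500 × 10^8 ≈ -4.568 × 10^7 dyn.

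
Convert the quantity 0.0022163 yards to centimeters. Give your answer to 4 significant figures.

1 yard = 91.4400 cm.
0.0022163 × 91.4400 ≈ 0.2027 cm.

0.2027 cm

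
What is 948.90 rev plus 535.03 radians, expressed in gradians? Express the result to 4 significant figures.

948.90 rev = 379560 grad and 535.03 rad = 34061.1 grad.
379560 + 34061.1 ≈ 413600 grad.

413600 gradians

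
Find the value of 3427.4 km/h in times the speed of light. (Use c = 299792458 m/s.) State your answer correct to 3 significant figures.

3.18e-6 c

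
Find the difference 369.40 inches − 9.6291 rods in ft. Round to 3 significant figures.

369.40 in = 30.7833 ft and 9.6291 rod = 158.880 ft.
30.7833 − 158.880 ≈ -128 ft.

-128 feet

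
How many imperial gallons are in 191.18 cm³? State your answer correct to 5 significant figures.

0.042054 imp gal

1 cubic centimeter = 0.000219969 imperial gallons.
Thus 191.18 × 0.000219969 ≈ 0.042054 imp gal.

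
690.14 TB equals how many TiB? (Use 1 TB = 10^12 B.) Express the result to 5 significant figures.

627.68 TiB

1 terabyte = 0.909495 TiB.
So 690.14 × 0.909495 ≈ 627.68 TiB.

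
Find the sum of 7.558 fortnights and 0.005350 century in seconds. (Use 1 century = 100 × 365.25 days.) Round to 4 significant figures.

7.558 fortnight = 9.14216e+6 s and 0.005350 century = 1.68833e+7 s.
9.14216e+6 + 1.68833e+7 ≈ 2.603e+7 s.

2.603e+7 s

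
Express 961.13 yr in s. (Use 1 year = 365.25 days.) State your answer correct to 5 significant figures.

1 yr = 3.15576e+7 seconds.
Then 961.13 × 3.15576e+7 ≈ 3.0331e+10 s.

3.0331e+10 s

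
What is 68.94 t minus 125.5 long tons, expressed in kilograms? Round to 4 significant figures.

-58570 kilograms

68.94 t = 68940.0 kg and 125.5 long ton = 127514 kg.
68940.0 − 127514 ≈ -58570 kg.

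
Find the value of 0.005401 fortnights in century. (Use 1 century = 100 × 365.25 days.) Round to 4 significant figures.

2.070e-6 century

1 fortnight = 0.000383299 century.
0.005401 × 0.000383299 ≈ 2.070e-6 century.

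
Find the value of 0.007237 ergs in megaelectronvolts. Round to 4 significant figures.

4517 MeV

1 erg = 624151 megaelectronvolts.
Then 0.007237 × 624151 ≈ 4517 MeV.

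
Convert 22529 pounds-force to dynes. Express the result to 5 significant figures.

1.0021e+10 dyn

1 lbf = 444822 dynes.
So 22529 × 444822 ≈ 1.0021e+10 dyn.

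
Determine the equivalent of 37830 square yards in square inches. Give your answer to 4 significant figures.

4.903e+7 in²

1 yd² = 1296.00 in².
So 37830 × 1296.00 ≈ 4.903e+7 in².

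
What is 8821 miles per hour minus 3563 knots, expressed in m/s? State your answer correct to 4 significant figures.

2110 meters per second

8821 mph = 3943.34 m/s and 3563 kn = 1832.97 m/s.
3943.34 − 1832.97 ≈ 2110 m/s.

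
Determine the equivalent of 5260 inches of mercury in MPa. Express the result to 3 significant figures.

17.8 megapascals

1 inHg = 0.00338639 MPa.
5260 × 0.00338639 ≈ 17.8 MPa.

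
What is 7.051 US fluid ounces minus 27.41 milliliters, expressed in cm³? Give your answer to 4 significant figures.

181.1 cubic centimeters

7.051 US fl oz = 208.523 cm³ and 27.41 mL = 27.4100 cm³.
208.523 − 27.4100 ≈ 181.1 cm³.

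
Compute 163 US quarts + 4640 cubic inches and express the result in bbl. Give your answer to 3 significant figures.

163 US qt = 0.970238 bbl and 4640 in³ = 0.478252 bbl.
0.970238 + 0.478252 ≈ 1.45 bbl.

1.45 oil barrels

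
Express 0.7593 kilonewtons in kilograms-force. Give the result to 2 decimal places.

1 kilonewton = 101.972 kgf.
So 0.7593 × 101.972 ≈ 77.43 kgf.

77.43 kgf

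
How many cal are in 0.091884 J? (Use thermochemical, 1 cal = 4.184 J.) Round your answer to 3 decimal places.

0.022 cal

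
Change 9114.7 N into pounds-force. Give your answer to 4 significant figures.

2049 lbf

1 N = 0.224809 lbf.
Thus 9114.7 × 0.224809 ≈ 2049 lbf.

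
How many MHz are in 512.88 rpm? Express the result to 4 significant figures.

8.548 × 10^-6 megahertz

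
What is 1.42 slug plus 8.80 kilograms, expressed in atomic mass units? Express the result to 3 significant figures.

1.78 × 10^28 atomic mass units

1.42 slug = 1.24799 × 10^28 u and 8.80 kg = 5.29948 × 10^27 u.
1.24799 × 10^28 + 5.29948 × 10^27 ≈ 1.78 × 10^28 u.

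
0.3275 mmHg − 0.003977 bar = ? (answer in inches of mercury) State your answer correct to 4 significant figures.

-0.1045 inHg

0.3275 mmHg = 0.0128937 inHg and 0.003977 bar = 0.117441 inHg.
0.0128937 − 0.117441 ≈ -0.1045 inHg.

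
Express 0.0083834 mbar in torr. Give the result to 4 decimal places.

0.0063 torr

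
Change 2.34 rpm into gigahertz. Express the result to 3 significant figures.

3.90 × 10^-11 GHz

1 rpm = 1.66667 × 10^-11 GHz.
Thus 2.34 × 1.66667 × 10^-11 ≈ 3.90 × 10^-11 GHz.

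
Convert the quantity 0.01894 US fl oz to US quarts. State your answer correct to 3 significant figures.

1 US fl oz = 0.0312500 US qt.
Then 0.01894 × 0.0312500 ≈ 0.000592 US qt.

0.000592 US qt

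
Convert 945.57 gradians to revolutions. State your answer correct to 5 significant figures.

1 gradian = 0.00250000 rev.
Then 945.57 × 0.00250000 ≈ 2.3639 rev.

2.3639 rev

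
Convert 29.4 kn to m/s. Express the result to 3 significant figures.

1 knot = 0.514444 m/s.
Thus 29.4 × 0.514444 ≈ 15.1 m/s.

15.1 meters per second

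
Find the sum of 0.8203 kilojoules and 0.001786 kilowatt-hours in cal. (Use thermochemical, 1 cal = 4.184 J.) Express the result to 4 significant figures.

1733 calories

0.8203 kJ = 196.056 cal and 0.001786 kWh = 1536.71 cal.
196.056 + 1536.71 ≈ 1733 cal.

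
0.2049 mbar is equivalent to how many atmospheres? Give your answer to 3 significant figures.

0.000202 atmospheres

1 mbar = 0.000986923 atm.
Then 0.2049 × 0.000986923 ≈ 0.000202 atm.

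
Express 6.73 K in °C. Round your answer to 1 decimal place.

-266.4 °C

K = °C + 273.15.
Applying the formula gives -266.4 °C.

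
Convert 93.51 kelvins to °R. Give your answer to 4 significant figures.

168.3 degrees Rankine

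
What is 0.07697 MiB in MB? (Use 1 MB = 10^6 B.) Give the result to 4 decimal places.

0.0807 MB

1 MiB = 1.04858 megabytes.
Then 0.07697 × 1.04858 ≈ 0.0807 MB.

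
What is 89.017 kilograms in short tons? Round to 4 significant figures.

0.09812 short ton

1 kg = 0.00110231 short ton.
Thus 89.017 × 0.00110231 ≈ 0.09812 short ton.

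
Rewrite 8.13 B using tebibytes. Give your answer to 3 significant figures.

1 byte = 9.09495e-13 TiB.
So 8.13 × 9.09495e-13 ≈ 7.39e-12 TiB.

7.39e-12 tebibytes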